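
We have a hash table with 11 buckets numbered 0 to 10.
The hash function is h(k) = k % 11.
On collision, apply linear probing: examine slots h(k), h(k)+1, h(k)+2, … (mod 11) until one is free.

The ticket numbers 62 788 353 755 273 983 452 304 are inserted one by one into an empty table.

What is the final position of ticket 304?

62 hashes to 7; slot 7 is free => place at 7.
788 hashes to 7; 7 taken => place at 8.
353 hashes to 1; slot 1 is free => place at 1.
755 hashes to 7; 7,8 taken => place at 9.
273 hashes to 9; 9 taken => place at 10.
983 hashes to 4; slot 4 is free => place at 4.
452 hashes to 1; 1 taken => place at 2.
304 hashes to 7; 7,8,9,10 taken => place at 0.
Table: [304, 353, 452, ., 983, ., ., 62, 788, 755, 273]

0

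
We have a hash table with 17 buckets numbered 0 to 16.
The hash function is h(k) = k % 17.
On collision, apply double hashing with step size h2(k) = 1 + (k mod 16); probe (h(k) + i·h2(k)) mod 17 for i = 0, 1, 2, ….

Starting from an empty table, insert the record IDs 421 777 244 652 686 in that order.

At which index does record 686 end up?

Insert 421: h=13, slot 13 empty => index 13.
Insert 777: h=12, slot 12 empty => index 12.
Insert 244: h=6, slot 6 empty => index 6.
Insert 652: h=6, h2=13, slot 6 occupied => index 2.
Insert 686: h=6, h2=15, slot 6 occupied => index 4.
Table: [., ., 652, ., 686, ., 244, ., ., ., ., ., 777, 421, ., ., .]

4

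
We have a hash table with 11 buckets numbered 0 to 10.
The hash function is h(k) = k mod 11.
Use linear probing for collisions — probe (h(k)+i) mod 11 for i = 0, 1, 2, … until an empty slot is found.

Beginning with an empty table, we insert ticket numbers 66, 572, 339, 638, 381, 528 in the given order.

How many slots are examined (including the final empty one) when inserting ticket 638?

Insert 66: h=0, slot 0 empty => index 0.
Insert 572: h=0, slot 0 occupied => index 1.
Insert 339: h=9, slot 9 empty => index 9.
Insert 638: h=0, slots 0,1 occupied => index 2.
Insert 381: h=7, slot 7 empty => index 7.
Insert 528: h=0, slots 0,1,2 occupied => index 3.
Table: [66, 572, 638, 528, ., ., ., 381, ., 339, .]

3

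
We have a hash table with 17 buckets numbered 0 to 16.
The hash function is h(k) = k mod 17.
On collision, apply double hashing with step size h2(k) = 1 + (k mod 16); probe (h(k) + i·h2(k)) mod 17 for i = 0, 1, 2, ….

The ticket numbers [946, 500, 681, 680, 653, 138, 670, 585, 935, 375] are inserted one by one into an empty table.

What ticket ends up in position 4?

Insert 946: h=11, slot 11 empty → index 11.
Insert 500: h=7, slot 7 empty → index 7.
Insert 681: h=1, slot 1 empty → index 1.
Insert 680: h=0, slot 0 empty → index 0.
Insert 653: h=7, h2=14, slot 7 occupied → index 4.
Insert 138: h=2, slot 2 empty → index 2.
Insert 670: h=7, h2=15, slot 7 occupied → index 5.
Insert 585: h=7, h2=10, slots 7,0 occupied → index 10.
Insert 935: h=0, h2=8, slot 0 occupied → index 8.
Insert 375: h=1, h2=8, slot 1 occupied → index 9.
Table: [680, 681, 138, -, 653, 670, -, 500, 935, 375, 585, 946, -, -, -, -, -]

653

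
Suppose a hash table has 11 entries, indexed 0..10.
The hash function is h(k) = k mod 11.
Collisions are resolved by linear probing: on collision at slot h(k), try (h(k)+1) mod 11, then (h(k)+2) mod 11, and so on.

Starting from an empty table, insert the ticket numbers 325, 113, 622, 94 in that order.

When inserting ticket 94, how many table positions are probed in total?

3

325: h=6 -> slot 6
113: h=3 -> slot 3
622: h=6, probe 6,7 -> slot 7
94: h=6, probe 6,7,8 -> slot 8
Table: [-, -, -, 113, -, -, 325, 622, 94, -, -]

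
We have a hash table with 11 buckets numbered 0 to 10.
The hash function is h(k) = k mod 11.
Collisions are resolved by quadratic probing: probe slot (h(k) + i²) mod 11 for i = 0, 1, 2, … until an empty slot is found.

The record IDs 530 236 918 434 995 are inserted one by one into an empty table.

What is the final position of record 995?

3

530: h=2 => slot 2
236: h=5 => slot 5
918: h=5, probe 5,6 => slot 6
434: h=5, probe 5,6,9 => slot 9
995: h=5, probe 5,6,9,3 => slot 3
Table: [., ., 530, 995, ., 236, 918, ., ., 434, .]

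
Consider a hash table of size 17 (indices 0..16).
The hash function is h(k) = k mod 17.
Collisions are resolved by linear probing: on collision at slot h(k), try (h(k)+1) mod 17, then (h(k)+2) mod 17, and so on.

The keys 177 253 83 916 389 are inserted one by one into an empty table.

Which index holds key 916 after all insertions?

Insert 177: h=7, slot 7 empty => index 7.
Insert 253: h=15, slot 15 empty => index 15.
Insert 83: h=15, slot 15 occupied => index 16.
Insert 916: h=15, slots 15,16 occupied => index 0.
Insert 389: h=15, slots 15,16,0 occupied => index 1.
Table: [916, 389, ., ., ., ., ., 177, ., ., ., ., ., ., ., 253, 83]

0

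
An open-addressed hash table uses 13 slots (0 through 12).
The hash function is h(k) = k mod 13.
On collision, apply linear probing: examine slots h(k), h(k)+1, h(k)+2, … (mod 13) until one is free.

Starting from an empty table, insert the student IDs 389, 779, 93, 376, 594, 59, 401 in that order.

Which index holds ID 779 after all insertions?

0

Insert 389: h=12, slot 12 empty → index 12.
Insert 779: h=12, slot 12 occupied → index 0.
Insert 93: h=2, slot 2 empty → index 2.
Insert 376: h=12, slots 12,0 occupied → index 1.
Insert 594: h=9, slot 9 empty → index 9.
Insert 59: h=7, slot 7 empty → index 7.
Insert 401: h=11, slot 11 empty → index 11.
Table: [779, 376, 93, ., ., ., ., 59, ., 594, ., 401, 389]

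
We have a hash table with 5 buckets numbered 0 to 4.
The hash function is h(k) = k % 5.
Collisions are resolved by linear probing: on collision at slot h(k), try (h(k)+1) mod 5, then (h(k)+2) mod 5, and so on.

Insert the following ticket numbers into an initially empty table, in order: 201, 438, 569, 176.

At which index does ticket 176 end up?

201: h=1 => slot 1
438: h=3 => slot 3
569: h=4 => slot 4
176: h=1, probe 1,2 => slot 2
Table: [∅, 201, 176, 438, 569]

2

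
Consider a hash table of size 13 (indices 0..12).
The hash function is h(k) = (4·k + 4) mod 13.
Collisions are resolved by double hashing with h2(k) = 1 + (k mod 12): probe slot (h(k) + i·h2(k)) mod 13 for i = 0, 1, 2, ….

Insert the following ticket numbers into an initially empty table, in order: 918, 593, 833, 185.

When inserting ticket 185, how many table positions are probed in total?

2

Insert 918: h=10, slot 10 empty → index 10.
Insert 593: h=10, h2=6, slot 10 occupied → index 3.
Insert 833: h=8, slot 8 empty → index 8.
Insert 185: h=3, h2=6, slot 3 occupied → index 9.
Table: [∅, ∅, ∅, 593, ∅, ∅, ∅, ∅, 833, 185, 918, ∅, ∅]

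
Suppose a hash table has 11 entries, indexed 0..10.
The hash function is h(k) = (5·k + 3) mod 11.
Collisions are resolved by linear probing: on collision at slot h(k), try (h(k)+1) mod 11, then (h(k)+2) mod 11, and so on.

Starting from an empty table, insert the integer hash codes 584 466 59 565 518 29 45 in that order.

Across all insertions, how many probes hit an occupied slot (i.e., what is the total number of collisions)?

Insert 584: h=8, slot 8 empty → index 8.
Insert 466: h=1, slot 1 empty → index 1.
Insert 59: h=1, slot 1 occupied → index 2.
Insert 565: h=1, slots 1,2 occupied → index 3.
Insert 518: h=8, slot 8 occupied → index 9.
Insert 29: h=5, slot 5 empty → index 5.
Insert 45: h=8, slots 8,9 occupied → index 10.
Table: [_, 466, 59, 565, _, 29, _, _, 584, 518, 45]

6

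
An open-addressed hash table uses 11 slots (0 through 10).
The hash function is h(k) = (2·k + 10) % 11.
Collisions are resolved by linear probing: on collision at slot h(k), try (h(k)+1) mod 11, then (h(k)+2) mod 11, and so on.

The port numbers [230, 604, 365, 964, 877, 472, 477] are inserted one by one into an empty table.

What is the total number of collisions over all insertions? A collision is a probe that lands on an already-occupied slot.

230 hashes to 8; slot 8 is free => place at 8.
604 hashes to 8; 8 taken => place at 9.
365 hashes to 3; slot 3 is free => place at 3.
964 hashes to 2; slot 2 is free => place at 2.
877 hashes to 4; slot 4 is free => place at 4.
472 hashes to 8; 8,9 taken => place at 10.
477 hashes to 7; slot 7 is free => place at 7.
Table: [∅, ∅, 964, 365, 877, ∅, ∅, 477, 230, 604, 472]

3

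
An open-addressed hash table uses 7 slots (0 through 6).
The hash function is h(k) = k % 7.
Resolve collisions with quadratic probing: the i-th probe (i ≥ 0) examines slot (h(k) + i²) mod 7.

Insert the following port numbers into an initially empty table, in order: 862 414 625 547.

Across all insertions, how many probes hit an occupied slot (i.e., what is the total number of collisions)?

Insert 862: h=1, slot 1 empty → index 1.
Insert 414: h=1, slot 1 occupied → index 2.
Insert 625: h=2, slot 2 occupied → index 3.
Insert 547: h=1, slots 1,2 occupied → index 5.
Table: [-, 862, 414, 625, -, 547, -]

4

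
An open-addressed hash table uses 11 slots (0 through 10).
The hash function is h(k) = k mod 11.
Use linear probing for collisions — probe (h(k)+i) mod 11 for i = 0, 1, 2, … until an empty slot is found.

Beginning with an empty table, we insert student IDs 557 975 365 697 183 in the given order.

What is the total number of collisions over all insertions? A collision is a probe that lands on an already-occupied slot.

557: h=7 → slot 7
975: h=7, probe 7,8 → slot 8
365: h=2 → slot 2
697: h=4 → slot 4
183: h=7, probe 7,8,9 → slot 9
Table: [_, _, 365, _, 697, _, _, 557, 975, 183, _]

3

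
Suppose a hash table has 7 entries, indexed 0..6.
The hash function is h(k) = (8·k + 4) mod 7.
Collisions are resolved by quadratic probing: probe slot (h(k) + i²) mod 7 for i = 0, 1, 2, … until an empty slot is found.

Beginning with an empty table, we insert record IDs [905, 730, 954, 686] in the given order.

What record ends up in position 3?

954

905 hashes to 6; slot 6 is free => place at 6.
730 hashes to 6; 6 taken => place at 0.
954 hashes to 6; 6,0 taken => place at 3.
686 hashes to 4; slot 4 is free => place at 4.
Table: [730, _, _, 954, 686, _, 905]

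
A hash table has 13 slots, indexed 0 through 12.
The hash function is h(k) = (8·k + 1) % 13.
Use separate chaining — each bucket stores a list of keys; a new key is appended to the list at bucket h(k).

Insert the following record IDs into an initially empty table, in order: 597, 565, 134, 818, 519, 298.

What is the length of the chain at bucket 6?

4

Insert 597: h=6, bucket 6 empty → new chain.
Insert 565: h=10, bucket 10 empty → new chain.
Insert 134: h=7, bucket 7 empty → new chain.
Insert 818: h=6, bucket 6 nonempty → append to chain.
Insert 519: h=6, bucket 6 nonempty → append to chain.
Insert 298: h=6, bucket 6 nonempty → append to chain.
Final buckets:
0: _
1: _
2: _
3: _
4: _
5: _
6: 597 -> 818 -> 519 -> 298
7: 134
8: _
9: _
10: 565
11: _
12: _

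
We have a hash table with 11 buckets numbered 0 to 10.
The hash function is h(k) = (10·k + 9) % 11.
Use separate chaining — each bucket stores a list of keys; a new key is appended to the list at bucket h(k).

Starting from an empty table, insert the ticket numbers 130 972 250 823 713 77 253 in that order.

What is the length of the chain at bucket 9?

2

130 → bucket 0
972 → bucket 5
250 → bucket 1
823 → bucket 0 (collision)
713 → bucket 0 (collision)
77 → bucket 9
253 → bucket 9 (collision)
Final buckets:
0: 130 -> 823 -> 713
1: 250
2: ∅
3: ∅
4: ∅
5: 972
6: ∅
7: ∅
8: ∅
9: 77 -> 253
10: ∅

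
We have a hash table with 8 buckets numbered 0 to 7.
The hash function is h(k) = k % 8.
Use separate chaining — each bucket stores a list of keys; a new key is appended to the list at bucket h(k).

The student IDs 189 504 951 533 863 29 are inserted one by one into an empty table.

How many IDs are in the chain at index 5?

189 → bucket 5
504 → bucket 0
951 → bucket 7
533 → bucket 5 (collision)
863 → bucket 7 (collision)
29 → bucket 5 (collision)
Final buckets:
0: 504
1: ∅
2: ∅
3: ∅
4: ∅
5: 189 -> 533 -> 29
6: ∅
7: 951 -> 863

3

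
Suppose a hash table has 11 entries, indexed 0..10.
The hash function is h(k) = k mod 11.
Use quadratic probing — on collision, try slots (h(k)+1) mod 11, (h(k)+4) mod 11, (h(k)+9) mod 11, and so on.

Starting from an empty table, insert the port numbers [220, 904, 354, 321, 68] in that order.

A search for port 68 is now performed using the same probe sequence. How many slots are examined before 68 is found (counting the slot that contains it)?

5

220 hashes to 0; slot 0 is free -> place at 0.
904 hashes to 2; slot 2 is free -> place at 2.
354 hashes to 2; 2 taken -> place at 3.
321 hashes to 2; 2,3 taken -> place at 6.
68 hashes to 2; 2,3,6,0 taken -> place at 7.
Table: [220, ∅, 904, 354, ∅, ∅, 321, 68, ∅, ∅, ∅]
Lookup 68: h=2, probe 2,3,6,0,7 → found at 7.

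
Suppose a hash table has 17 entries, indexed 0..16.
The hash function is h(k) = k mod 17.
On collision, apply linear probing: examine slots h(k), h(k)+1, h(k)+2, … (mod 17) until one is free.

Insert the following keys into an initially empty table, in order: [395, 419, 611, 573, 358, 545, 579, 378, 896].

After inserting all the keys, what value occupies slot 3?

579

395: h=4 => slot 4
419: h=11 => slot 11
611: h=16 => slot 16
573: h=12 => slot 12
358: h=1 => slot 1
545: h=1, probe 1,2 => slot 2
579: h=1, probe 1,2,3 => slot 3
378: h=4, probe 4,5 => slot 5
896: h=12, probe 12,13 => slot 13
Table: [-, 358, 545, 579, 395, 378, -, -, -, -, -, 419, 573, 896, -, -, 611]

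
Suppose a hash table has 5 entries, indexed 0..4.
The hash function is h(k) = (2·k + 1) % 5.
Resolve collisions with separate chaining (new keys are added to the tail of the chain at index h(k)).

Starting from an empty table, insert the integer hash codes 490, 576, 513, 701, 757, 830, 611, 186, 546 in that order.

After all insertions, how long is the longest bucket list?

Insert 490: h=1, bucket 1 empty → new chain.
Insert 576: h=3, bucket 3 empty → new chain.
Insert 513: h=2, bucket 2 empty → new chain.
Insert 701: h=3, bucket 3 nonempty → append to chain.
Insert 757: h=0, bucket 0 empty → new chain.
Insert 830: h=1, bucket 1 nonempty → append to chain.
Insert 611: h=3, bucket 3 nonempty → append to chain.
Insert 186: h=3, bucket 3 nonempty → append to chain.
Insert 546: h=3, bucket 3 nonempty → append to chain.
Final buckets:
0: 757
1: 490 -> 830
2: 513
3: 576 -> 701 -> 611 -> 186 -> 546
4: -

5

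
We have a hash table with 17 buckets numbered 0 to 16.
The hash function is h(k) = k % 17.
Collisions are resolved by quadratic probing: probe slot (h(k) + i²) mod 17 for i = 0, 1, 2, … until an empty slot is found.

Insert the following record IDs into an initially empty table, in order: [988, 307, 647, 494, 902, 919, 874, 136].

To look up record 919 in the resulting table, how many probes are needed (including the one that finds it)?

6

988 hashes to 2; slot 2 is free → place at 2.
307 hashes to 1; slot 1 is free → place at 1.
647 hashes to 1; 1,2 taken → place at 5.
494 hashes to 1; 1,2,5 taken → place at 10.
902 hashes to 1; 1,2,5,10 taken → place at 0.
919 hashes to 1; 1,2,5,10,0 taken → place at 9.
874 hashes to 7; slot 7 is free → place at 7.
136 hashes to 0; 0,1 taken → place at 4.
Table: [902, 307, 988, —, 136, 647, —, 874, —, 919, 494, —, —, —, —, —, —]
Lookup 919: h=1, probe 1,2,5,10,0,9 → found at 9.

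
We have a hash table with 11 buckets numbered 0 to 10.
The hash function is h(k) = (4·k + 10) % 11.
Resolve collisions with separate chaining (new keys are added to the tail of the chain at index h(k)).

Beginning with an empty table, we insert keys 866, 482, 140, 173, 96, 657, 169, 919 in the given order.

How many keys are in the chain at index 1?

866 → bucket 9
482 → bucket 2
140 → bucket 9 (collision)
173 → bucket 9 (collision)
96 → bucket 9 (collision)
657 → bucket 9 (collision)
169 → bucket 4
919 → bucket 1
Final buckets:
0: —
1: 919
2: 482
3: —
4: 169
5: —
6: —
7: —
8: —
9: 866 -> 140 -> 173 -> 96 -> 657
10: —

1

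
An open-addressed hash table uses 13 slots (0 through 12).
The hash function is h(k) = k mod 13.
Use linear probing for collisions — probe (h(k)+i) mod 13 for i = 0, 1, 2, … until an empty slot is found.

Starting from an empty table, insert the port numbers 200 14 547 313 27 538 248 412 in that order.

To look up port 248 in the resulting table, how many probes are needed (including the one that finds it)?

200: h=5 => slot 5
14: h=1 => slot 1
547: h=1, probe 1,2 => slot 2
313: h=1, probe 1,2,3 => slot 3
27: h=1, probe 1,2,3,4 => slot 4
538: h=5, probe 5,6 => slot 6
248: h=1, probe 1,2,3,4,5,6,7 => slot 7
412: h=9 => slot 9
Table: [-, 14, 547, 313, 27, 200, 538, 248, -, 412, -, -, -]
Lookup 248: h=1, probe 1,2,3,4,5,6,7 → found at 7.

7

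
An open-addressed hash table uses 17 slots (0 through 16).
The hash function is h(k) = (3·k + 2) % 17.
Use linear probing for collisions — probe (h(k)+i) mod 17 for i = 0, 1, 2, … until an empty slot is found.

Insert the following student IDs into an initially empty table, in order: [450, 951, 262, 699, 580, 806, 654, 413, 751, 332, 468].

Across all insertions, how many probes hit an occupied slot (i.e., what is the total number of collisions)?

450 hashes to 9; slot 9 is free => place at 9.
951 hashes to 16; slot 16 is free => place at 16.
262 hashes to 6; slot 6 is free => place at 6.
699 hashes to 8; slot 8 is free => place at 8.
580 hashes to 8; 8,9 taken => place at 10.
806 hashes to 6; 6 taken => place at 7.
654 hashes to 9; 9,10 taken => place at 11.
413 hashes to 0; slot 0 is free => place at 0.
751 hashes to 11; 11 taken => place at 12.
332 hashes to 12; 12 taken => place at 13.
468 hashes to 12; 12,13 taken => place at 14.
Table: [413, —, —, —, —, —, 262, 806, 699, 450, 580, 654, 751, 332, 468, —, 951]

9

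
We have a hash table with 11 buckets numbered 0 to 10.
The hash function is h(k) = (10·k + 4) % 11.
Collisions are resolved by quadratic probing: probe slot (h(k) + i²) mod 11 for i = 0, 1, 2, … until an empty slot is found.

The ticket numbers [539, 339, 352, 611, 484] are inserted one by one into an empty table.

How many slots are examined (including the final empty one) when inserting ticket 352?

2

539: h=4 -> slot 4
339: h=6 -> slot 6
352: h=4, probe 4,5 -> slot 5
611: h=9 -> slot 9
484: h=4, probe 4,5,8 -> slot 8
Table: [_, _, _, _, 539, 352, 339, _, 484, 611, _]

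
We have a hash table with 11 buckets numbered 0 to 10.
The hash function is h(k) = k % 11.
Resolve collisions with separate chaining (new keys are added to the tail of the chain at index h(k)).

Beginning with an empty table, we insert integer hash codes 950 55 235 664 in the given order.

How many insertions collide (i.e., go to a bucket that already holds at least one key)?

2

Insert 950: h=4, bucket 4 empty → new chain.
Insert 55: h=0, bucket 0 empty → new chain.
Insert 235: h=4, bucket 4 nonempty → append to chain.
Insert 664: h=4, bucket 4 nonempty → append to chain.
Final buckets:
0: 55
1: ∅
2: ∅
3: ∅
4: 950 -> 235 -> 664
5: ∅
6: ∅
7: ∅
8: ∅
9: ∅
10: ∅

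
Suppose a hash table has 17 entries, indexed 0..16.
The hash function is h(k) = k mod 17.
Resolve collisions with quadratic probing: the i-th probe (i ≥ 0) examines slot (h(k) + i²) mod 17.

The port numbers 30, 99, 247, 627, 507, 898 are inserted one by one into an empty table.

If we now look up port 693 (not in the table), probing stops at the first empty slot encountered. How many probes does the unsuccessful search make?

30: h=13 => slot 13
99: h=14 => slot 14
247: h=9 => slot 9
627: h=15 => slot 15
507: h=14, probe 14,15,1 => slot 1
898: h=14, probe 14,15,1,6 => slot 6
Table: [_, 507, _, _, _, _, 898, _, _, 247, _, _, _, 30, 99, 627, _]
Lookup 693: h=13, probe 13,14,0 → slot 0 empty, not found.

3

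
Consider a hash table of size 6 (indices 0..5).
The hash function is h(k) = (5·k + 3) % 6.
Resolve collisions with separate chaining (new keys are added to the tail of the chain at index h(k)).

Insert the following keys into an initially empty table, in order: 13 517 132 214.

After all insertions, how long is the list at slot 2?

2

Insert 13: h=2, bucket 2 empty -> new chain.
Insert 517: h=2, bucket 2 nonempty -> append to chain.
Insert 132: h=3, bucket 3 empty -> new chain.
Insert 214: h=5, bucket 5 empty -> new chain.
Final buckets:
0: ∅
1: ∅
2: 13 -> 517
3: 132
4: ∅
5: 214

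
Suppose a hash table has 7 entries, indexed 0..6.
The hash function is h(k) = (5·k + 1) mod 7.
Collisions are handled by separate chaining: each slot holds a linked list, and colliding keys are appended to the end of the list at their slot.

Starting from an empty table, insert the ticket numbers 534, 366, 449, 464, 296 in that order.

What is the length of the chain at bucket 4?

534 → bucket 4
366 → bucket 4 (collision)
449 → bucket 6
464 → bucket 4 (collision)
296 → bucket 4 (collision)
Final buckets:
0: ∅
1: ∅
2: ∅
3: ∅
4: 534 -> 366 -> 464 -> 296
5: ∅
6: 449

4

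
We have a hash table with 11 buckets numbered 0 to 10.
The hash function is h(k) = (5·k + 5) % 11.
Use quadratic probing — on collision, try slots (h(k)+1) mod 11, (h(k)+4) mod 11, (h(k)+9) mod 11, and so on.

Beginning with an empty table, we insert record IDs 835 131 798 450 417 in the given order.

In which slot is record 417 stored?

9

Insert 835: h=0, slot 0 empty → index 0.
Insert 131: h=0, slot 0 occupied → index 1.
Insert 798: h=2, slot 2 empty → index 2.
Insert 450: h=0, slots 0,1 occupied → index 4.
Insert 417: h=0, slots 0,1,4 occupied → index 9.
Table: [835, 131, 798, —, 450, —, —, —, —, 417, —]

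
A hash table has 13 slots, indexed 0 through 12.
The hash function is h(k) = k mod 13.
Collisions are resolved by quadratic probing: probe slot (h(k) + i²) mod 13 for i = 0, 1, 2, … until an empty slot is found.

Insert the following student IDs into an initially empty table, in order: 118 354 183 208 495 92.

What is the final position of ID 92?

10

118: h=1 → slot 1
354: h=3 → slot 3
183: h=1, probe 1,2 → slot 2
208: h=0 → slot 0
495: h=1, probe 1,2,5 → slot 5
92: h=1, probe 1,2,5,10 → slot 10
Table: [208, 118, 183, 354, -, 495, -, -, -, -, 92, -, -]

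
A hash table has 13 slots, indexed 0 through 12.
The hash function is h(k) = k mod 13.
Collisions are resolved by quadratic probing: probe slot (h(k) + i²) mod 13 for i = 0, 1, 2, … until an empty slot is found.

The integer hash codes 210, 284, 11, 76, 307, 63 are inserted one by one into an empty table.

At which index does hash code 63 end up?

210: h=2 => slot 2
284: h=11 => slot 11
11: h=11, probe 11,12 => slot 12
76: h=11, probe 11,12,2,7 => slot 7
307: h=8 => slot 8
63: h=11, probe 11,12,2,7,1 => slot 1
Table: [∅, 63, 210, ∅, ∅, ∅, ∅, 76, 307, ∅, ∅, 284, 11]

1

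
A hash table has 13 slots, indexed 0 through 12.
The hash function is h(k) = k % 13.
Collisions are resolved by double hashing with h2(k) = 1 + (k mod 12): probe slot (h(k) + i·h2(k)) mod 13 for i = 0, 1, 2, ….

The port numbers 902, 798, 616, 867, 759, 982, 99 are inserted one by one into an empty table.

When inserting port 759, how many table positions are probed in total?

Insert 902: h=5, slot 5 empty => index 5.
Insert 798: h=5, h2=7, slot 5 occupied => index 12.
Insert 616: h=5, h2=5, slot 5 occupied => index 10.
Insert 867: h=9, slot 9 empty => index 9.
Insert 759: h=5, h2=4, slots 5,9 occupied => index 0.
Insert 982: h=7, slot 7 empty => index 7.
Insert 99: h=8, slot 8 empty => index 8.
Table: [759, -, -, -, -, 902, -, 982, 99, 867, 616, -, 798]

3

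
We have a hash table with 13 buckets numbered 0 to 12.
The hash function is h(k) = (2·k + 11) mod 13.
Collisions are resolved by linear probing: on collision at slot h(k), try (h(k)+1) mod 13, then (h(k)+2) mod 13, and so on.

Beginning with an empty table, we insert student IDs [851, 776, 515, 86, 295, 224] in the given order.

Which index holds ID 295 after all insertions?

4

Insert 851: h=10, slot 10 empty -> index 10.
Insert 776: h=3, slot 3 empty -> index 3.
Insert 515: h=1, slot 1 empty -> index 1.
Insert 86: h=1, slot 1 occupied -> index 2.
Insert 295: h=3, slot 3 occupied -> index 4.
Insert 224: h=4, slot 4 occupied -> index 5.
Table: [∅, 515, 86, 776, 295, 224, ∅, ∅, ∅, ∅, 851, ∅, ∅]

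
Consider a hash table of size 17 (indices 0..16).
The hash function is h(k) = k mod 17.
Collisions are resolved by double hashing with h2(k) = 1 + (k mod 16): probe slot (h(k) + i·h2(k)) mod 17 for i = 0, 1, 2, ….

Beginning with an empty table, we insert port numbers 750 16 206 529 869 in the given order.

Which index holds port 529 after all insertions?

4

Insert 750: h=2, slot 2 empty → index 2.
Insert 16: h=16, slot 16 empty → index 16.
Insert 206: h=2, h2=15, slot 2 occupied → index 0.
Insert 529: h=2, h2=2, slot 2 occupied → index 4.
Insert 869: h=2, h2=6, slot 2 occupied → index 8.
Table: [206, ∅, 750, ∅, 529, ∅, ∅, ∅, 869, ∅, ∅, ∅, ∅, ∅, ∅, ∅, 16]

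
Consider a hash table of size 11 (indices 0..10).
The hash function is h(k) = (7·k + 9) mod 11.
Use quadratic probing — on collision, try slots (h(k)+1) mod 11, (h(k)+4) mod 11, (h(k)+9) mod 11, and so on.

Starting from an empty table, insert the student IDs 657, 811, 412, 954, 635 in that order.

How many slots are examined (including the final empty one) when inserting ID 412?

657 hashes to 10; slot 10 is free -> place at 10.
811 hashes to 10; 10 taken -> place at 0.
412 hashes to 0; 0 taken -> place at 1.
954 hashes to 10; 10,0 taken -> place at 3.
635 hashes to 10; 10,0,3 taken -> place at 8.
Table: [811, 412, —, 954, —, —, —, —, 635, —, 657]

2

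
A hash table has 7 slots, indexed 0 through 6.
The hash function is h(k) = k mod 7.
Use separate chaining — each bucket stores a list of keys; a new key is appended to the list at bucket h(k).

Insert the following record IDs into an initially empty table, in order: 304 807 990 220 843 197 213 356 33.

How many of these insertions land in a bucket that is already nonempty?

4

304 → bucket 3
807 → bucket 2
990 → bucket 3 (collision)
220 → bucket 3 (collision)
843 → bucket 3 (collision)
197 → bucket 1
213 → bucket 3 (collision)
356 → bucket 6
33 → bucket 5
Final buckets:
0: ∅
1: 197
2: 807
3: 304 -> 990 -> 220 -> 843 -> 213
4: ∅
5: 33
6: 356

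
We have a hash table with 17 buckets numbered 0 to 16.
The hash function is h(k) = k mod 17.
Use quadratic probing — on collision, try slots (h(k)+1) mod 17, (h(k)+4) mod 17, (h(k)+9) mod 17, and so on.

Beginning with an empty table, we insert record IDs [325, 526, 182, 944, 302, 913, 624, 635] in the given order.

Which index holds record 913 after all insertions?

4

325: h=2 => slot 2
526: h=16 => slot 16
182: h=12 => slot 12
944: h=9 => slot 9
302: h=13 => slot 13
913: h=12, probe 12,13,16,4 => slot 4
624: h=12, probe 12,13,16,4,11 => slot 11
635: h=6 => slot 6
Table: [., ., 325, ., 913, ., 635, ., ., 944, ., 624, 182, 302, ., ., 526]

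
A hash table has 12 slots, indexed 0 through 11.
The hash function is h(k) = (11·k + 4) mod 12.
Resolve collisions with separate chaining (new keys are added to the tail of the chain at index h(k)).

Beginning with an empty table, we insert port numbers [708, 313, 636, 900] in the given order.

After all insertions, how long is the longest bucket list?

3

Insert 708: h=4, bucket 4 empty → new chain.
Insert 313: h=3, bucket 3 empty → new chain.
Insert 636: h=4, bucket 4 nonempty → append to chain.
Insert 900: h=4, bucket 4 nonempty → append to chain.
Final buckets:
0: .
1: .
2: .
3: 313
4: 708 -> 636 -> 900
5: .
6: .
7: .
8: .
9: .
10: .
11: .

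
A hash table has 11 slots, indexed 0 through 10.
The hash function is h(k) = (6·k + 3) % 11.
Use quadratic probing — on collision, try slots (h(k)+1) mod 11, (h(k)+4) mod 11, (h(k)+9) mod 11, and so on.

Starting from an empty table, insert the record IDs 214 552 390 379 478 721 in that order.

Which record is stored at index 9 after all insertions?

Insert 214: h=0, slot 0 empty -> index 0.
Insert 552: h=4, slot 4 empty -> index 4.
Insert 390: h=0, slot 0 occupied -> index 1.
Insert 379: h=0, slots 0,1,4 occupied -> index 9.
Insert 478: h=0, slots 0,1,4,9 occupied -> index 5.
Insert 721: h=6, slot 6 empty -> index 6.
Table: [214, 390, —, —, 552, 478, 721, —, —, 379, —]

379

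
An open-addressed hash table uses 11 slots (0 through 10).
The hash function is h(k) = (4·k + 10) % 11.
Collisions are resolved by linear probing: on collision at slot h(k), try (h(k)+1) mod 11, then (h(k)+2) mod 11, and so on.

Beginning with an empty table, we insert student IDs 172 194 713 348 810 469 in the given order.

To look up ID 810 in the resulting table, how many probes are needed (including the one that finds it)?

Insert 172: h=5, slot 5 empty => index 5.
Insert 194: h=5, slot 5 occupied => index 6.
Insert 713: h=2, slot 2 empty => index 2.
Insert 348: h=5, slots 5,6 occupied => index 7.
Insert 810: h=5, slots 5,6,7 occupied => index 8.
Insert 469: h=5, slots 5,6,7,8 occupied => index 9.
Table: [—, —, 713, —, —, 172, 194, 348, 810, 469, —]
Lookup 810: h=5, probe 5,6,7,8 → found at 8.

4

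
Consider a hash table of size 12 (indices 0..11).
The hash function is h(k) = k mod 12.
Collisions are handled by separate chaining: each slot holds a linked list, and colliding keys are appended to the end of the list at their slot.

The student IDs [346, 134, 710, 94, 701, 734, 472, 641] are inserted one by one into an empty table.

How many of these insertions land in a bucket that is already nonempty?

346 → bucket 10
134 → bucket 2
710 → bucket 2 (collision)
94 → bucket 10 (collision)
701 → bucket 5
734 → bucket 2 (collision)
472 → bucket 4
641 → bucket 5 (collision)
Final buckets:
0: —
1: —
2: 134 -> 710 -> 734
3: —
4: 472
5: 701 -> 641
6: —
7: —
8: —
9: —
10: 346 -> 94
11: —

4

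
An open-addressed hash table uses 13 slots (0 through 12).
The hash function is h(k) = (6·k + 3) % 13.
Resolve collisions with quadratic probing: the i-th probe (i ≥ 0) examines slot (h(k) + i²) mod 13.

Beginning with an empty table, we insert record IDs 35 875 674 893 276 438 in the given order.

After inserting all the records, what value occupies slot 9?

438

35: h=5 -> slot 5
875: h=1 -> slot 1
674: h=4 -> slot 4
893: h=5, probe 5,6 -> slot 6
276: h=8 -> slot 8
438: h=5, probe 5,6,9 -> slot 9
Table: [—, 875, —, —, 674, 35, 893, —, 276, 438, —, —, —]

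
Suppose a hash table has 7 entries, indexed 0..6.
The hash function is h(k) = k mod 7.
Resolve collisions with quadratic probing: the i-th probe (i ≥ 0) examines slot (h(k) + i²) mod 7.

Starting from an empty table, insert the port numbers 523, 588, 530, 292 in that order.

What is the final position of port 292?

Insert 523: h=5, slot 5 empty => index 5.
Insert 588: h=0, slot 0 empty => index 0.
Insert 530: h=5, slot 5 occupied => index 6.
Insert 292: h=5, slots 5,6 occupied => index 2.
Table: [588, ., 292, ., ., 523, 530]

2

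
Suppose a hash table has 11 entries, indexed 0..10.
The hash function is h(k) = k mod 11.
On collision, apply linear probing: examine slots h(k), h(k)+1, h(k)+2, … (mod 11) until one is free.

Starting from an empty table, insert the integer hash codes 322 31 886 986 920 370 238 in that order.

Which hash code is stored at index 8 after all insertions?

322: h=3 => slot 3
31: h=9 => slot 9
886: h=6 => slot 6
986: h=7 => slot 7
920: h=7, probe 7,8 => slot 8
370: h=7, probe 7,8,9,10 => slot 10
238: h=7, probe 7,8,9,10,0 => slot 0
Table: [238, -, -, 322, -, -, 886, 986, 920, 31, 370]

920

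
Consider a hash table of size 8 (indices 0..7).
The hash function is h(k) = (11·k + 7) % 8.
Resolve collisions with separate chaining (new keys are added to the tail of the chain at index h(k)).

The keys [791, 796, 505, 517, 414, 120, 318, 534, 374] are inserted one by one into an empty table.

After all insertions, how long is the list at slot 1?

4

Insert 791: h=4, bucket 4 empty → new chain.
Insert 796: h=3, bucket 3 empty → new chain.
Insert 505: h=2, bucket 2 empty → new chain.
Insert 517: h=6, bucket 6 empty → new chain.
Insert 414: h=1, bucket 1 empty → new chain.
Insert 120: h=7, bucket 7 empty → new chain.
Insert 318: h=1, bucket 1 nonempty → append to chain.
Insert 534: h=1, bucket 1 nonempty → append to chain.
Insert 374: h=1, bucket 1 nonempty → append to chain.
Final buckets:
0: -
1: 414 -> 318 -> 534 -> 374
2: 505
3: 796
4: 791
5: -
6: 517
7: 120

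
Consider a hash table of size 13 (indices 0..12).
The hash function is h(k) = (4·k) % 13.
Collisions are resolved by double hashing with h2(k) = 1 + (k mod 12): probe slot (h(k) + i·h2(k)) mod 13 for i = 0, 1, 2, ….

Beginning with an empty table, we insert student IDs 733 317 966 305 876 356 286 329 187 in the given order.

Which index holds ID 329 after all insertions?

2

733 hashes to 7; slot 7 is free → place at 7.
317 hashes to 7, h2=6; 7 taken → place at 0.
966 hashes to 3; slot 3 is free → place at 3.
305 hashes to 11; slot 11 is free → place at 11.
876 hashes to 7, h2=1; 7 taken → place at 8.
356 hashes to 7, h2=9; 7,3 taken → place at 12.
286 hashes to 0, h2=11; 0,11 taken → place at 9.
329 hashes to 3, h2=6; 3,9 taken → place at 2.
187 hashes to 7, h2=8; 7,2 taken → place at 10.
Table: [317, ∅, 329, 966, ∅, ∅, ∅, 733, 876, 286, 187, 305, 356]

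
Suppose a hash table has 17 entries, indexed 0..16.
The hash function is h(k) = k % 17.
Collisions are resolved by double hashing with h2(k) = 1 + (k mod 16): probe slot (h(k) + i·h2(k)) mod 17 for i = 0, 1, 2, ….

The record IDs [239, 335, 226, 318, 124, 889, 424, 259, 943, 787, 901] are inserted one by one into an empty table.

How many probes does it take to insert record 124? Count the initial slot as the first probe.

3

239: h=1 -> slot 1
335: h=12 -> slot 12
226: h=5 -> slot 5
318: h=12, h2=15, probe 12,10 -> slot 10
124: h=5, h2=13, probe 5,1,14 -> slot 14
889: h=5, h2=10, probe 5,15 -> slot 15
424: h=16 -> slot 16
259: h=4 -> slot 4
943: h=8 -> slot 8
787: h=5, h2=4, probe 5,9 -> slot 9
901: h=0 -> slot 0
Table: [901, 239, ∅, ∅, 259, 226, ∅, ∅, 943, 787, 318, ∅, 335, ∅, 124, 889, 424]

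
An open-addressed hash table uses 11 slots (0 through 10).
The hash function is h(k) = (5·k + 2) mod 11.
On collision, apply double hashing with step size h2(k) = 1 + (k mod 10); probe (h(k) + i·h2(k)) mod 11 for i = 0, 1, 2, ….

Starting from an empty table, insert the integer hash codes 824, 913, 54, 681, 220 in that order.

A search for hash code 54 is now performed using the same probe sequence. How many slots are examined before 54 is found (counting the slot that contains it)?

3

824: h=8 => slot 8
913: h=2 => slot 2
54: h=8, h2=5, probe 8,2,7 => slot 7
681: h=8, h2=2, probe 8,10 => slot 10
220: h=2, h2=1, probe 2,3 => slot 3
Table: [., ., 913, 220, ., ., ., 54, 824, ., 681]
Lookup 54: h=8, h2=5, probe 8,2,7 → found at 7.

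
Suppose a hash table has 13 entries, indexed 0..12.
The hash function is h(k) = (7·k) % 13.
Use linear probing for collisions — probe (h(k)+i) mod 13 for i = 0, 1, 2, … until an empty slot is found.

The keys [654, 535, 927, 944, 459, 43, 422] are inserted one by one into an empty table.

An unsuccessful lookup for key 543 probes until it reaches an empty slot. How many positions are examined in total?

4

654: h=2 => slot 2
535: h=1 => slot 1
927: h=2, probe 2,3 => slot 3
944: h=4 => slot 4
459: h=2, probe 2,3,4,5 => slot 5
43: h=2, probe 2,3,4,5,6 => slot 6
422: h=3, probe 3,4,5,6,7 => slot 7
Table: [∅, 535, 654, 927, 944, 459, 43, 422, ∅, ∅, ∅, ∅, ∅]
Lookup 543: h=5, probe 5,6,7,8 → slot 8 empty, not found.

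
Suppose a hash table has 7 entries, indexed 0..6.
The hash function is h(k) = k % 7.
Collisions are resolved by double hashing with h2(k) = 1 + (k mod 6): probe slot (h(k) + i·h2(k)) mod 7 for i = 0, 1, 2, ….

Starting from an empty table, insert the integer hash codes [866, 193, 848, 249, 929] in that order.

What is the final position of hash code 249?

2

866 hashes to 5; slot 5 is free -> place at 5.
193 hashes to 4; slot 4 is free -> place at 4.
848 hashes to 1; slot 1 is free -> place at 1.
249 hashes to 4, h2=4; 4,1,5 taken -> place at 2.
929 hashes to 5, h2=6; 5,4 taken -> place at 3.
Table: [∅, 848, 249, 929, 193, 866, ∅]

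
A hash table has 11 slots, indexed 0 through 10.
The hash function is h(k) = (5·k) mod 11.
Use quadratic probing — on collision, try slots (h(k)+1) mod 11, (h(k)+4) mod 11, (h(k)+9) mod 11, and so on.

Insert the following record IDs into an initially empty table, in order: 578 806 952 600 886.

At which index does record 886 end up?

578: h=8 => slot 8
806: h=4 => slot 4
952: h=8, probe 8,9 => slot 9
600: h=8, probe 8,9,1 => slot 1
886: h=8, probe 8,9,1,6 => slot 6
Table: [., 600, ., ., 806, ., 886, ., 578, 952, .]

6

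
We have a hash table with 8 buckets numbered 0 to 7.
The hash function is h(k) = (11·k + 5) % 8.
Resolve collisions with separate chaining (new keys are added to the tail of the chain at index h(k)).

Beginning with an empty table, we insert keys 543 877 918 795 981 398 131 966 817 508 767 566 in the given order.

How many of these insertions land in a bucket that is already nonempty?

6

543 → bucket 2
877 → bucket 4
918 → bucket 7
795 → bucket 6
981 → bucket 4 (collision)
398 → bucket 7 (collision)
131 → bucket 6 (collision)
966 → bucket 7 (collision)
817 → bucket 0
508 → bucket 1
767 → bucket 2 (collision)
566 → bucket 7 (collision)
Final buckets:
0: 817
1: 508
2: 543 -> 767
3: —
4: 877 -> 981
5: —
6: 795 -> 131
7: 918 -> 398 -> 966 -> 566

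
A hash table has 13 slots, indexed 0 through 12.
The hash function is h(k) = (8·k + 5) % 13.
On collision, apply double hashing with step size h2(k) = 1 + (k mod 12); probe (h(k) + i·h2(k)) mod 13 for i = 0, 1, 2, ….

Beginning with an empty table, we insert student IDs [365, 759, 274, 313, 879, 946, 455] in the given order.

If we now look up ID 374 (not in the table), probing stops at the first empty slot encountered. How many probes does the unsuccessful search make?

2

365: h=0 -> slot 0
759: h=6 -> slot 6
274: h=0, h2=11, probe 0,11 -> slot 11
313: h=0, h2=2, probe 0,2 -> slot 2
879: h=4 -> slot 4
946: h=7 -> slot 7
455: h=5 -> slot 5
Table: [365, ∅, 313, ∅, 879, 455, 759, 946, ∅, ∅, ∅, 274, ∅]
Lookup 374: h=7, h2=3, probe 7,10 → slot 10 empty, not found.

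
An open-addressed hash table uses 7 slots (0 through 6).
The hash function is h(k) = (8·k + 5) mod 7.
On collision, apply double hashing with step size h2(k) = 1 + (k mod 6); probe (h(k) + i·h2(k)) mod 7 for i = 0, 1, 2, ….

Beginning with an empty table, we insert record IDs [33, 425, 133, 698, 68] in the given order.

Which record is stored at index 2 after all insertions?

Insert 33: h=3, slot 3 empty → index 3.
Insert 425: h=3, h2=6, slot 3 occupied → index 2.
Insert 133: h=5, slot 5 empty → index 5.
Insert 698: h=3, h2=3, slot 3 occupied → index 6.
Insert 68: h=3, h2=3, slots 3,6,2,5 occupied → index 1.
Table: [_, 68, 425, 33, _, 133, 698]

425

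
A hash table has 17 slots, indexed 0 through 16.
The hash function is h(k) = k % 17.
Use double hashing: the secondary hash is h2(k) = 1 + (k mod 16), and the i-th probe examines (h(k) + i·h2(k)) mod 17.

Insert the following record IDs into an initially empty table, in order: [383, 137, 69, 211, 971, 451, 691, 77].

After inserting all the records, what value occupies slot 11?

211

383 hashes to 9; slot 9 is free => place at 9.
137 hashes to 1; slot 1 is free => place at 1.
69 hashes to 1, h2=6; 1 taken => place at 7.
211 hashes to 7, h2=4; 7 taken => place at 11.
971 hashes to 2; slot 2 is free => place at 2.
451 hashes to 9, h2=4; 9 taken => place at 13.
691 hashes to 11, h2=4; 11 taken => place at 15.
77 hashes to 9, h2=14; 9 taken => place at 6.
Table: [∅, 137, 971, ∅, ∅, ∅, 77, 69, ∅, 383, ∅, 211, ∅, 451, ∅, 691, ∅]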